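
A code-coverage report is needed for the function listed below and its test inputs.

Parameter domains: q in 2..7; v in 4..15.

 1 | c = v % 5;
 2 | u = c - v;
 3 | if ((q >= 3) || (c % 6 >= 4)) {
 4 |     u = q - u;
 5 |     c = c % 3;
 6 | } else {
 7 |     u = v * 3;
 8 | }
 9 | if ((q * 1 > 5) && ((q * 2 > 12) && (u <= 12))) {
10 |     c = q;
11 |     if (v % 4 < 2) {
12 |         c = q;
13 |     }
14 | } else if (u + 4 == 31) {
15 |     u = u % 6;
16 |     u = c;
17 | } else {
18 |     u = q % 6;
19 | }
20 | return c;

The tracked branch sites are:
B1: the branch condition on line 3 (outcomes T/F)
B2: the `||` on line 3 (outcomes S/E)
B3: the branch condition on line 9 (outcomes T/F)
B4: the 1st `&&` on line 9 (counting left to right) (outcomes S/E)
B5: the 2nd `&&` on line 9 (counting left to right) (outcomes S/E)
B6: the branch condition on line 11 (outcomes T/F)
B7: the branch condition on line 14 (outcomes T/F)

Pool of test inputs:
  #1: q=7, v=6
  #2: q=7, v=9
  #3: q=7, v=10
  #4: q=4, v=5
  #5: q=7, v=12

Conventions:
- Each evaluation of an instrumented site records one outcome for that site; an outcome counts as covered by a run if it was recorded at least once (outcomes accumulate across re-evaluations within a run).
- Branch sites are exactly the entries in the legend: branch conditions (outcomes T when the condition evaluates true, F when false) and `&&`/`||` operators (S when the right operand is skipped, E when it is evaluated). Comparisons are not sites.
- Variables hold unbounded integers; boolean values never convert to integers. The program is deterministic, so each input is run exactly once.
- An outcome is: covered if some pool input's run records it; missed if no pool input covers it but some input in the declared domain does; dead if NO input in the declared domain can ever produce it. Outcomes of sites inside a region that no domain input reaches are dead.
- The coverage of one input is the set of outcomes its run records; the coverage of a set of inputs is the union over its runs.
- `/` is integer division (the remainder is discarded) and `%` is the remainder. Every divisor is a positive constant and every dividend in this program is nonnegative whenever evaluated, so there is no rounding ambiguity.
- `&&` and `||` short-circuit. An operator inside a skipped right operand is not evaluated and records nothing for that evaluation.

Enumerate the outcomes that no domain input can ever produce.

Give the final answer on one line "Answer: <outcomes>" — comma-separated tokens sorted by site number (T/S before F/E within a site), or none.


exhaustive pass over the 72-input domain:
  B7=T: unreachable across the whole domain -> dead
  reachable outcomes have witnesses, e.g. B1=T (e.g. q=2, v=4), B1=F (e.g. q=2, v=5), B2=S (e.g. q=3, v=4), B2=E (e.g. q=2, v=4)
Answer: B7=T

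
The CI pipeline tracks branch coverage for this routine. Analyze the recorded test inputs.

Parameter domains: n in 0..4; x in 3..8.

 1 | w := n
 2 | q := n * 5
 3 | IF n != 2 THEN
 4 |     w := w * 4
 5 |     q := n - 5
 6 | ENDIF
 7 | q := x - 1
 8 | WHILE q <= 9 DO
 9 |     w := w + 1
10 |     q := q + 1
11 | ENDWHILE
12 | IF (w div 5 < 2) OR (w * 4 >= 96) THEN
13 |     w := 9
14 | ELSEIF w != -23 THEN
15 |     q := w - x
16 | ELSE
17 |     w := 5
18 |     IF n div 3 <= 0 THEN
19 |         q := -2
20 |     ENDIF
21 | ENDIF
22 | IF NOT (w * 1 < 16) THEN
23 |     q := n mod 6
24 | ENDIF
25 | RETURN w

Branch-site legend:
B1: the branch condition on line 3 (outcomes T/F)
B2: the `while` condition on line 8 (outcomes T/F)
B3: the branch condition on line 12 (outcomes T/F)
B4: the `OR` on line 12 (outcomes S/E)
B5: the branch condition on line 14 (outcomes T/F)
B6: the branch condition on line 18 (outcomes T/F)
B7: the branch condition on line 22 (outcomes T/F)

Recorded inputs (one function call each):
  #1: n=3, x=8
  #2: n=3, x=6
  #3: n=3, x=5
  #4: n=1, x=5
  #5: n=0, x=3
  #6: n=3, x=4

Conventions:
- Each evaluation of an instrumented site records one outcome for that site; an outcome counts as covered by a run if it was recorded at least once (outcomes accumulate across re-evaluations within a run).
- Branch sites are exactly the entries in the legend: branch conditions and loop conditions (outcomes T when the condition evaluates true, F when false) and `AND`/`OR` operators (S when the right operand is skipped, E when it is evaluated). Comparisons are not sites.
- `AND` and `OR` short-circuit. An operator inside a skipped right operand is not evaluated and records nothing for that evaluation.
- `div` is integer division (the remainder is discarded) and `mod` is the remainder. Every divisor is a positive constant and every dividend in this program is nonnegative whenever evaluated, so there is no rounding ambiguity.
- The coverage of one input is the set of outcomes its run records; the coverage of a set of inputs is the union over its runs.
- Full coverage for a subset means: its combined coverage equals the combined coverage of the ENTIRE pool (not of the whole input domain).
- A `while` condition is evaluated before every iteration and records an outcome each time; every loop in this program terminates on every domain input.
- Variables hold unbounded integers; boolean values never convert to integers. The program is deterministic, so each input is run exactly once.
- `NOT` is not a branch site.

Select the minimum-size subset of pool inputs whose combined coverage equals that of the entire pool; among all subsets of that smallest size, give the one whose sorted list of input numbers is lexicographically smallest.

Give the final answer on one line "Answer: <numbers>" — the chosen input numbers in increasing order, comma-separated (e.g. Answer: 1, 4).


test 1 (n=3, x=8) fires B1->T, B2->T, B2->T, B2->T, B2->F, B4->E, B3->F, B5->T, B7->F; hits B1=T, B2=T, B2=F, B3=F, B4=E, B5=T, B7=F
test 2 (n=3, x=6) fires B1->T, B2->T, B2->T, B2->T, B2->T, B2->T, B2->F, B4->E, B3->F, B5->T, B7->T; hits B1=T, B2=T, B2=F, B3=F, B4=E, B5=T, B7=T
test 3 (n=3, x=5) fires B1->T, B2->T, B2->T, B2->T, B2->T, B2->T, B2->T, B2->F, B4->E, B3->F, B5->T, B7->T; hits B1=T, B2=T, B2=F, B3=F, B4=E, B5=T, B7=T
test 4 (n=1, x=5) fires B1->T, B2->T, B2->T, B2->T, B2->T, B2->T, B2->T, B2->F, B4->E, B3->F, B5->T, B7->F; hits B1=T, B2=T, B2=F, B3=F, B4=E, B5=T, B7=F
test 5 (n=0, x=3) fires B1->T, B2->T, B2->T, B2->T, B2->T, B2->T, B2->T, B2->T, B2->T, B2->F, B4->S, B3->T, B7->F; hits B1=T, B2=T, B2=F, B3=T, B4=S, B7=F
test 6 (n=3, x=4) fires B1->T, B2->T, B2->T, B2->T, B2->T, B2->T, B2->T, B2->T, B2->F, B4->E, B3->F, B5->T, B7->T; hits B1=T, B2=T, B2=F, B3=F, B4=E, B5=T, B7=T
pool-wide coverage (10 outcomes): B1=T, B2=T, B2=F, B3=T, B3=F, B4=S, B4=E, B5=T, B7=T, B7=F
no size-1 subset reaches all 10 outcomes (best union: 7/10)
at size 2, {2, 5} reaches all 10 outcomes; every lexicographically earlier size-2 subset fails
Answer: 2, 5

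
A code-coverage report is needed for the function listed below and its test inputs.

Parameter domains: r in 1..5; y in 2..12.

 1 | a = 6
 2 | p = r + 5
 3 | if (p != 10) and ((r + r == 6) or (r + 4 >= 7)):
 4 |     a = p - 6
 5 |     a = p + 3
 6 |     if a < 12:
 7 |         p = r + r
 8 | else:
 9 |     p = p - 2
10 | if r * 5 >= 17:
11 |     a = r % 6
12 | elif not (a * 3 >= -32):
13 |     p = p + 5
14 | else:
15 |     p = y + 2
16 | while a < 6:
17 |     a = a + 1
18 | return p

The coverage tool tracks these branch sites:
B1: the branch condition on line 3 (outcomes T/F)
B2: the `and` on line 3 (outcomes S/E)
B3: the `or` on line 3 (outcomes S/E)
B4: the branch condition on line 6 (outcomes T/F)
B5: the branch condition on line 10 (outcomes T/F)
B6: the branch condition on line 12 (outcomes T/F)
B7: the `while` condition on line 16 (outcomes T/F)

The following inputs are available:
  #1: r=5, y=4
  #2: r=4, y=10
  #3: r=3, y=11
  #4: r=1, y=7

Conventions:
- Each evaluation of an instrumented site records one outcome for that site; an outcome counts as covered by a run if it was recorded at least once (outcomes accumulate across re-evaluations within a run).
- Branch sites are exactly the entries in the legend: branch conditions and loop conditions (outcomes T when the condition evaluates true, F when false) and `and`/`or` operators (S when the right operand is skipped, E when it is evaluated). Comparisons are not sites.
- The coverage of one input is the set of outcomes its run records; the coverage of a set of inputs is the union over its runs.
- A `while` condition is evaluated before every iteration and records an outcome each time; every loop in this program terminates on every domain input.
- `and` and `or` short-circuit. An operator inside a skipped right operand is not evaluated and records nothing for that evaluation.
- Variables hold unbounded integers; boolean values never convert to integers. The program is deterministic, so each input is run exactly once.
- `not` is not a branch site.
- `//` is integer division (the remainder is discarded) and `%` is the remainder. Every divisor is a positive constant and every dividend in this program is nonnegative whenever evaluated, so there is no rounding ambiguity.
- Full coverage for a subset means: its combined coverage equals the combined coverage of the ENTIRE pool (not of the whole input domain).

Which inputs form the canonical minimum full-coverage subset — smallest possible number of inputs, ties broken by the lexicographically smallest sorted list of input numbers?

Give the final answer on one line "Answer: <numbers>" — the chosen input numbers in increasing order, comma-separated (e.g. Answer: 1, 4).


test 1 (r=5, y=4) hits B1=F, B2=S, B5=T, B7=T, B7=F
test 2 (r=4, y=10) hits B1=T, B2=E, B3=E, B4=F, B5=T, B7=T, B7=F
test 3 (r=3, y=11) hits B1=T, B2=E, B3=S, B4=T, B5=F, B6=F, B7=F
test 4 (r=1, y=7) hits B1=F, B2=E, B3=E, B5=F, B6=F, B7=F
union over all inputs: B1=T, B1=F, B2=S, B2=E, B3=S, B3=E, B4=T, B4=F, B5=T, B5=F, B6=F, B7=T, B7=F (13 outcomes)
no size-1 subset reaches all 13 outcomes (best union: 7/13)
no size-2 subset reaches all 13 outcomes (best union: 11/13)
at size 3, {1, 2, 3} reaches all 13 outcomes; every lexicographically earlier size-3 subset fails
Answer: 1, 2, 3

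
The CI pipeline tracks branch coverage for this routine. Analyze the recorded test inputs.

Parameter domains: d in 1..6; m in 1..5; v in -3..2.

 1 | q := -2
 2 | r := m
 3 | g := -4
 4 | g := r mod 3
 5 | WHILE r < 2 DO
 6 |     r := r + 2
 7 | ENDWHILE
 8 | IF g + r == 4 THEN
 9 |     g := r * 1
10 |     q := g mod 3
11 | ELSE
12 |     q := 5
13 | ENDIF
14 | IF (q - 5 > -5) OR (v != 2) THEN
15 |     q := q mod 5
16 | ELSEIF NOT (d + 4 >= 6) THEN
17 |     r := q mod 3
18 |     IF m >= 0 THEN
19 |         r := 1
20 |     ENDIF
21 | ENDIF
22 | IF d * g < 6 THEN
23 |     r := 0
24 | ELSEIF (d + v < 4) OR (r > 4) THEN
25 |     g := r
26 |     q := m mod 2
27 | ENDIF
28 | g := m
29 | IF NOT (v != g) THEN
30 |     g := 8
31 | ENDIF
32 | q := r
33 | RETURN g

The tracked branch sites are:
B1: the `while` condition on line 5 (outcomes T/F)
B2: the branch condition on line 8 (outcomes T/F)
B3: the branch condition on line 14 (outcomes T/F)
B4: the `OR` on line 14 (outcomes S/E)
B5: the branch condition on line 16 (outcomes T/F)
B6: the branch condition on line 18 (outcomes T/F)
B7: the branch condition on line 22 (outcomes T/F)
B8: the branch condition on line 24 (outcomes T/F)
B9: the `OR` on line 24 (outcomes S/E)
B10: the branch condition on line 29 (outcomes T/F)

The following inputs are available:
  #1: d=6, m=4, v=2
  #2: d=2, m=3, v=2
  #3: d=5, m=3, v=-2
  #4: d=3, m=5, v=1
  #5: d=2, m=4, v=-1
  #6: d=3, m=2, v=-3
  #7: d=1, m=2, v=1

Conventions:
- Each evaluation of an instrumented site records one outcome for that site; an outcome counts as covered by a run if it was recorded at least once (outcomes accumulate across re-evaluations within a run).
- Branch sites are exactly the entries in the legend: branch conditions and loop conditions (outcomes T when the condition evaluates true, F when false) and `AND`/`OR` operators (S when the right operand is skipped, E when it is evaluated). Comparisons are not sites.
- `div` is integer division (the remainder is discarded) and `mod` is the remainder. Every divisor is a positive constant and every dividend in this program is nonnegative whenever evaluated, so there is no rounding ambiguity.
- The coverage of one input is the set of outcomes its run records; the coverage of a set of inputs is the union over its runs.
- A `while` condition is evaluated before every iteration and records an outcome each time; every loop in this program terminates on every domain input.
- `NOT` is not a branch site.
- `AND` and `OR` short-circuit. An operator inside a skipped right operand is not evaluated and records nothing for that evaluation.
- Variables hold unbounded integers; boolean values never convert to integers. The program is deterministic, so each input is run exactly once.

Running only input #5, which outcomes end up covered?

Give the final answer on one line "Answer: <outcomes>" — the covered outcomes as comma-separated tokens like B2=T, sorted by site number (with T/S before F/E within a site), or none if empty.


Tracing the run of input #5 (d=2, m=4, v=-1):
  B1->F, B2->F, B4->S, B3->T, B7->T, B10->F
distinct outcomes covered: B1=F, B2=F, B3=T, B4=S, B7=T, B10=F
Answer: B1=F, B2=F, B3=T, B4=S, B7=T, B10=F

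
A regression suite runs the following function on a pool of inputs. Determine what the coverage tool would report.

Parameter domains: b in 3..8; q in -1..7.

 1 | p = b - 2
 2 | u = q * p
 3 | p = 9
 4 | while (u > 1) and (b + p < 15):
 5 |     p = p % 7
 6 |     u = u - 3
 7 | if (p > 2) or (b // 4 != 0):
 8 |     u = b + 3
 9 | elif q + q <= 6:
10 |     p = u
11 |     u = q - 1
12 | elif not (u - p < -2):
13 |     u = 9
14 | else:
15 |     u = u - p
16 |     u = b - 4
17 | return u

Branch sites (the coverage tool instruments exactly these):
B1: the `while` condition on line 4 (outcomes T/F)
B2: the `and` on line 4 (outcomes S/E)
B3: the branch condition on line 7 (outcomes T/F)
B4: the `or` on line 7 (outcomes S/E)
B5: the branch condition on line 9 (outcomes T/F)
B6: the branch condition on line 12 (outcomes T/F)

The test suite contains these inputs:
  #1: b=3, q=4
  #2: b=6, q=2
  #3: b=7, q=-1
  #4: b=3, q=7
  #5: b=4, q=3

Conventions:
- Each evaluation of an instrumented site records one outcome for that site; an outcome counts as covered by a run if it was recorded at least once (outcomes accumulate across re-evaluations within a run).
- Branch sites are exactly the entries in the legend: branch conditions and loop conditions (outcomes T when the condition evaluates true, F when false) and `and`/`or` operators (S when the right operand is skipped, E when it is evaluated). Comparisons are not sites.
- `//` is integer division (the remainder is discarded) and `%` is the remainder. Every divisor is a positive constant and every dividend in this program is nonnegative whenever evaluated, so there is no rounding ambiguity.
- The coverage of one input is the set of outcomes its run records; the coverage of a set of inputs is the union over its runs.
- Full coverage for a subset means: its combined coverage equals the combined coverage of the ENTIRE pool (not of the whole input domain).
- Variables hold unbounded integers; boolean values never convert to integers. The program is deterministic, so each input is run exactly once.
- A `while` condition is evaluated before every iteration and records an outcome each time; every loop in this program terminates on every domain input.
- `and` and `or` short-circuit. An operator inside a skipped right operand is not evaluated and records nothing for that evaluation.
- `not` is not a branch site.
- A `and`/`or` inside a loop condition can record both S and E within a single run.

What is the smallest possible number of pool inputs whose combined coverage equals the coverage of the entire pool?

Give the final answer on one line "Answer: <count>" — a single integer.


#1 (b=3, q=4) -> B2->E, B1->T, B2->S, B1->F, B4->E, B3->F, B5->F, B6->T; covered: B1=T, B1=F, B2=S, B2=E, B3=F, B4=E, B5=F, B6=T
#2 (b=6, q=2) -> B2->E, B1->F, B4->S, B3->T; covered: B1=F, B2=E, B3=T, B4=S
#3 (b=7, q=-1) -> B2->S, B1->F, B4->S, B3->T; covered: B1=F, B2=S, B3=T, B4=S
#4 (b=3, q=7) -> B2->E, B1->T, B2->E, B1->T, B2->S, B1->F, B4->E, B3->F, B5->F, B6->T; covered: B1=T, B1=F, B2=S, B2=E, B3=F, B4=E, B5=F, B6=T
#5 (b=4, q=3) -> B2->E, B1->T, B2->E, B1->T, B2->S, B1->F, B4->E, B3->T; covered: B1=T, B1=F, B2=S, B2=E, B3=T, B4=E
the full pool covers 10 outcomes: B1=T, B1=F, B2=S, B2=E, B3=T, B3=F, B4=S, B4=E, B5=F, B6=T
size 1 is not enough: best union over all size-1 subsets is 8/10
at size 2, {1, 2} reaches all 10 outcomes; every lexicographically earlier size-2 subset fails
Answer: 2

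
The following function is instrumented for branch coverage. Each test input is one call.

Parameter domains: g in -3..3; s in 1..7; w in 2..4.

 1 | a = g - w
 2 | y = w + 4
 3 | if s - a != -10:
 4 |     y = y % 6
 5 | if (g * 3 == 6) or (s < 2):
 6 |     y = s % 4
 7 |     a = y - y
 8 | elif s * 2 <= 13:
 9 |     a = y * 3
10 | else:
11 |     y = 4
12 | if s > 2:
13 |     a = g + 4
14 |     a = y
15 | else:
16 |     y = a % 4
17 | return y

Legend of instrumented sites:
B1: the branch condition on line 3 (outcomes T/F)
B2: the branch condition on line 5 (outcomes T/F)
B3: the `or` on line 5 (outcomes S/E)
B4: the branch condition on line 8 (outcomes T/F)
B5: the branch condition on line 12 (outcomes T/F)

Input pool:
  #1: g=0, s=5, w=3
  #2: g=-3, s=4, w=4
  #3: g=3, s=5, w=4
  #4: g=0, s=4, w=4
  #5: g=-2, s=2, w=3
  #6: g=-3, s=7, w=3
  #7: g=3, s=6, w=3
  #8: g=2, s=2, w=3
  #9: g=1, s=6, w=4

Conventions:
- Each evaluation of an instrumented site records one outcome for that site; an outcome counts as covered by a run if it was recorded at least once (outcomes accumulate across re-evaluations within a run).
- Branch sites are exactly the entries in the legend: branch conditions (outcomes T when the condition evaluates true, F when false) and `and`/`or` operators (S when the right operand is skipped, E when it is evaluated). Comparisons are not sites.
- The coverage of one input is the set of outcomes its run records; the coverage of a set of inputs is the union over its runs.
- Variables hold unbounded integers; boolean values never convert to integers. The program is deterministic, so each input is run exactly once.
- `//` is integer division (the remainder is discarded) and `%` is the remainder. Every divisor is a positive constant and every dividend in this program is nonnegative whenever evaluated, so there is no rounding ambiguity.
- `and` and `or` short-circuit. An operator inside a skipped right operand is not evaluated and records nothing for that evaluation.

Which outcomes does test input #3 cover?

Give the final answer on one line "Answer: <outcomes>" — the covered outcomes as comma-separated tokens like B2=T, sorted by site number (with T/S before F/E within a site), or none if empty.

Tracing the run of input #3 (g=3, s=5, w=4):
  B1->T, B3->E, B2->F, B4->T, B5->T
collecting distinct outcomes: B1=T, B2=F, B3=E, B4=T, B5=T

Answer: B1=T, B2=F, B3=E, B4=T, B5=T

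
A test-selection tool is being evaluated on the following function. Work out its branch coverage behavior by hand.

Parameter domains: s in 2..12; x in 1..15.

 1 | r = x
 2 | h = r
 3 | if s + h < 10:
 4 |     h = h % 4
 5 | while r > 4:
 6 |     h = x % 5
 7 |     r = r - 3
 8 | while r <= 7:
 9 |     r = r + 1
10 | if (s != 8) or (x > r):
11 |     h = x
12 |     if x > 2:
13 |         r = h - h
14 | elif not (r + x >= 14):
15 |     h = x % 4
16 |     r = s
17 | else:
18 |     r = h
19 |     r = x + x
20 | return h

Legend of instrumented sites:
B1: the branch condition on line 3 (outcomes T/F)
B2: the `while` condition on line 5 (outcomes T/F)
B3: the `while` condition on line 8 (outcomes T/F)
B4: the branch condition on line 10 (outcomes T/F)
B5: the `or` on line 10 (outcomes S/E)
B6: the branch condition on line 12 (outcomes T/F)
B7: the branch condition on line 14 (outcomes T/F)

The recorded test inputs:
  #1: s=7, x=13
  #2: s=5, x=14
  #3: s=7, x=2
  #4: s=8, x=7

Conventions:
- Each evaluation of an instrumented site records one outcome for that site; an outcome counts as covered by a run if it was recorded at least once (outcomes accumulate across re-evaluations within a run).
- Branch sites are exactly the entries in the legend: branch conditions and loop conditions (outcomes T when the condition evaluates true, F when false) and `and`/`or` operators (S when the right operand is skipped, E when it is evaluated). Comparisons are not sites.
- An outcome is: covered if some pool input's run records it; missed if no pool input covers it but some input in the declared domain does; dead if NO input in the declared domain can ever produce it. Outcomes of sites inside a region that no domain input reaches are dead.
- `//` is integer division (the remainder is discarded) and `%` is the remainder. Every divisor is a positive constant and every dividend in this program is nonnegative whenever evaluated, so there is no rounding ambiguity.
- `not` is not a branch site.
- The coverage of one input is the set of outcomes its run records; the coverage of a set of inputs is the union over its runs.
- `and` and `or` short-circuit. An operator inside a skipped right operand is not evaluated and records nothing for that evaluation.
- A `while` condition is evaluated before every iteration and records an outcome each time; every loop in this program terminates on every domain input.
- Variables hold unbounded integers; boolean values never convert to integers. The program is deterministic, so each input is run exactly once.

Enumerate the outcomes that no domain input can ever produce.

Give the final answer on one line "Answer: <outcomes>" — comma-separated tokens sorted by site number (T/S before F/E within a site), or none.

checking every outcome against all 165 domain inputs:
  reachable outcomes have witnesses, e.g. B1=T (e.g. s=2, x=1), B1=F (e.g. s=2, x=8), B2=T (e.g. s=2, x=5), B2=F (e.g. s=2, x=1)

Answer: none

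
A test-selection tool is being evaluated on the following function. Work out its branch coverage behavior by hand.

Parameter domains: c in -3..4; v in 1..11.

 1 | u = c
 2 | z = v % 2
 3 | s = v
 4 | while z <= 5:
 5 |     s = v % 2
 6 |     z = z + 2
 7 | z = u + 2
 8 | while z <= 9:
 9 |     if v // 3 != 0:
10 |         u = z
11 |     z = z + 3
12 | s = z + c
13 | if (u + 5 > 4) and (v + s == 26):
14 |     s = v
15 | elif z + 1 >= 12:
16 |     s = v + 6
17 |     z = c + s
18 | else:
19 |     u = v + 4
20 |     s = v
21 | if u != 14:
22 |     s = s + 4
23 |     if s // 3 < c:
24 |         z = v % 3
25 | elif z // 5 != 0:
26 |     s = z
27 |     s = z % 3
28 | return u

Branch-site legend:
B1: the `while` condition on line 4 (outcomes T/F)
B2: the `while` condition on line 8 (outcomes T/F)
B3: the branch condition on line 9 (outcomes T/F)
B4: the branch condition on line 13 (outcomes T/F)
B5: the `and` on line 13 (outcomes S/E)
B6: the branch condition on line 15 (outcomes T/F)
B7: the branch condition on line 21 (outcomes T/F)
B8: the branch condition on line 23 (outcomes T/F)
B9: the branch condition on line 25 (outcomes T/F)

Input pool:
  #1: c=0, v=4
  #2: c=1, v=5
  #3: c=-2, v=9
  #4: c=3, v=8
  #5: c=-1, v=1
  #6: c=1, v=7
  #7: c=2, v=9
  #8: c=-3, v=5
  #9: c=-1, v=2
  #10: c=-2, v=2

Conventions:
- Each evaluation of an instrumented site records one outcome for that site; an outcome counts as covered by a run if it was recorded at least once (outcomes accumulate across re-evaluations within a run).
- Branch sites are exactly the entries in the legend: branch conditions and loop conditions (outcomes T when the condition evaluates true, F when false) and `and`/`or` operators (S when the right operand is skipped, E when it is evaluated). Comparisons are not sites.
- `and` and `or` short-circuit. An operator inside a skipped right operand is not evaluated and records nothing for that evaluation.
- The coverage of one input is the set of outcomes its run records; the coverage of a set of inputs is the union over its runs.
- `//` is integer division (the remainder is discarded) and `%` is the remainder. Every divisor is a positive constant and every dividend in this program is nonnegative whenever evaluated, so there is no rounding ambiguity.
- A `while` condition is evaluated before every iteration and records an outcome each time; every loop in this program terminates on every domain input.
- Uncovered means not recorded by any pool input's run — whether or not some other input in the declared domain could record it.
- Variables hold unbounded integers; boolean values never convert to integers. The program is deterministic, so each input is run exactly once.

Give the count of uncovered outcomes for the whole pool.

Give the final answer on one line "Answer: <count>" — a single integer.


input #1, c=0, v=4: events B1->T, B1->T, B1->T, B1->F, B2->T, B3->T, B2->T, B3->T, B2->T, B3->T, B2->F, B5->E, B4->F, B6->T, ...; outcomes B1=T, B1=F, B2=T, B2=F, B3=T, B4=F, B5=E, B6=T, B7=T, B8=F
input #2, c=1, v=5: events B1->T, B1->T, B1->T, B1->F, B2->T, B3->T, B2->T, B3->T, B2->T, B3->T, B2->F, B5->E, B4->F, B6->T, ...; outcomes B1=T, B1=F, B2=T, B2=F, B3=T, B4=F, B5=E, B6=T, B7=T, B8=F
input #3, c=-2, v=9: events B1->T, B1->T, B1->T, B1->F, B2->T, B3->T, B2->T, B3->T, B2->T, B3->T, B2->T, B3->T, B2->F, B5->E, ...; outcomes B1=T, B1=F, B2=T, B2=F, B3=T, B4=F, B5=E, B6=T, B7=T, B8=F
input #4, c=3, v=8: events B1->T, B1->T, B1->T, B1->F, B2->T, B3->T, B2->T, B3->T, B2->F, B5->E, B4->F, B6->T, B7->T, B8->F; outcomes B1=T, B1=F, B2=T, B2=F, B3=T, B4=F, B5=E, B6=T, B7=T, B8=F
input #5, c=-1, v=1: events B1->T, B1->T, B1->T, B1->F, B2->T, B3->F, B2->T, B3->F, B2->T, B3->F, B2->F, B5->S, B4->F, B6->F, ...; outcomes B1=T, B1=F, B2=T, B2=F, B3=F, B4=F, B5=S, B6=F, B7=T, B8=F
input #6, c=1, v=7: events B1->T, B1->T, B1->T, B1->F, B2->T, B3->T, B2->T, B3->T, B2->T, B3->T, B2->F, B5->E, B4->F, B6->T, ...; outcomes B1=T, B1=F, B2=T, B2=F, B3=T, B4=F, B5=E, B6=T, B7=T, B8=F
input #7, c=2, v=9: events B1->T, B1->T, B1->T, B1->F, B2->T, B3->T, B2->T, B3->T, B2->F, B5->E, B4->F, B6->F, B7->T, B8->F; outcomes B1=T, B1=F, B2=T, B2=F, B3=T, B4=F, B5=E, B6=F, B7=T, B8=F
input #8, c=-3, v=5: events B1->T, B1->T, B1->T, B1->F, B2->T, B3->T, B2->T, B3->T, B2->T, B3->T, B2->T, B3->T, B2->F, B5->E, ...; outcomes B1=T, B1=F, B2=T, B2=F, B3=T, B4=F, B5=E, B6=T, B7=T, B8=F
input #9, c=-1, v=2: events B1->T, B1->T, B1->T, B1->F, B2->T, B3->F, B2->T, B3->F, B2->T, B3->F, B2->F, B5->S, B4->F, B6->F, ...; outcomes B1=T, B1=F, B2=T, B2=F, B3=F, B4=F, B5=S, B6=F, B7=T, B8=F
input #10, c=-2, v=2: events B1->T, B1->T, B1->T, B1->F, B2->T, B3->F, B2->T, B3->F, B2->T, B3->F, B2->T, B3->F, B2->F, B5->S, ...; outcomes B1=T, B1=F, B2=T, B2=F, B3=F, B4=F, B5=S, B6=T, B7=T, B8=F
union over the pool: B1=T, B1=F, B2=T, B2=F, B3=T, B3=F, B4=F, B5=S, B5=E, B6=T, B6=F, B7=T, B8=F
uncovered (5 of 18): B4=T, B7=F, B8=T, B9=T, B9=F
Answer: 5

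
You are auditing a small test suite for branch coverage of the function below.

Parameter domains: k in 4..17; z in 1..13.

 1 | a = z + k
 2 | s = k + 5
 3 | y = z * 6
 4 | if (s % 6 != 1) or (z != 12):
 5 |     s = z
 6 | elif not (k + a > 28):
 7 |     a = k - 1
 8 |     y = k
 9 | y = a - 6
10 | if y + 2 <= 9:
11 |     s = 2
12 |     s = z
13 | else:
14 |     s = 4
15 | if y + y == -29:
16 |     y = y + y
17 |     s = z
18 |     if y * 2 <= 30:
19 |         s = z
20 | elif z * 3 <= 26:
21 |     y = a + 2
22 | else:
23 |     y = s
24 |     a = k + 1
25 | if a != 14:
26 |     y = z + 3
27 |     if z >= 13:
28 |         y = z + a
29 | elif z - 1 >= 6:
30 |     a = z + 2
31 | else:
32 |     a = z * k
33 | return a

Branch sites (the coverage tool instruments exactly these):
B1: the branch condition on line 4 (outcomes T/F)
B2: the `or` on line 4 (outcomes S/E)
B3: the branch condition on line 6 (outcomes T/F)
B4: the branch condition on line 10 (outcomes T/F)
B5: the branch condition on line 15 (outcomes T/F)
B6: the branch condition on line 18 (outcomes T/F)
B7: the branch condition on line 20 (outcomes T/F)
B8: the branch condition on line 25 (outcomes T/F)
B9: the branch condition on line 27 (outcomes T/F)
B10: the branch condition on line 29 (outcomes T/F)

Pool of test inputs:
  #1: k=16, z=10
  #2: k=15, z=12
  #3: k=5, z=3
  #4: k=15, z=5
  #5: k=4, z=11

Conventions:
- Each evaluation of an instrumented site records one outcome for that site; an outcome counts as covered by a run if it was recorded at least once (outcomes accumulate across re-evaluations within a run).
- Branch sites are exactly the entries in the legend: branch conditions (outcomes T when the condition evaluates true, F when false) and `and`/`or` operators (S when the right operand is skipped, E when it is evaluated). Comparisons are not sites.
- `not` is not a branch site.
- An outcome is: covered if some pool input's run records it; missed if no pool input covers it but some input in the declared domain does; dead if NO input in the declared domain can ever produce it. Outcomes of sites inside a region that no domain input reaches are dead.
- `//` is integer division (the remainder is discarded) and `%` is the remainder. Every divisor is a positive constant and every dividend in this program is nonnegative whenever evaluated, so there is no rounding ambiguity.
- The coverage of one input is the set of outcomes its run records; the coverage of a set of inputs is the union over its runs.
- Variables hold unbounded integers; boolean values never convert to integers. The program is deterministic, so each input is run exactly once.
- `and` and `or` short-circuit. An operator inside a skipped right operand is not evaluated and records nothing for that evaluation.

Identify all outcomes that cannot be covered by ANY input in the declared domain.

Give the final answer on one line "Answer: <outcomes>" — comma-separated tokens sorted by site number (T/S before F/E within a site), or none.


exhaustive pass over the 182-input domain:
  B5=T: no domain input ever produces it -> dead
  B6=T: no domain input ever produces it -> dead
  B6=F: no domain input ever produces it -> dead
  reachable outcomes have witnesses, e.g. B1=T (e.g. k=4, z=1), B1=F (e.g. k=8, z=12), B2=S (e.g. k=4, z=1), B2=E (e.g. k=8, z=1)
Answer: B5=T, B6=T, B6=F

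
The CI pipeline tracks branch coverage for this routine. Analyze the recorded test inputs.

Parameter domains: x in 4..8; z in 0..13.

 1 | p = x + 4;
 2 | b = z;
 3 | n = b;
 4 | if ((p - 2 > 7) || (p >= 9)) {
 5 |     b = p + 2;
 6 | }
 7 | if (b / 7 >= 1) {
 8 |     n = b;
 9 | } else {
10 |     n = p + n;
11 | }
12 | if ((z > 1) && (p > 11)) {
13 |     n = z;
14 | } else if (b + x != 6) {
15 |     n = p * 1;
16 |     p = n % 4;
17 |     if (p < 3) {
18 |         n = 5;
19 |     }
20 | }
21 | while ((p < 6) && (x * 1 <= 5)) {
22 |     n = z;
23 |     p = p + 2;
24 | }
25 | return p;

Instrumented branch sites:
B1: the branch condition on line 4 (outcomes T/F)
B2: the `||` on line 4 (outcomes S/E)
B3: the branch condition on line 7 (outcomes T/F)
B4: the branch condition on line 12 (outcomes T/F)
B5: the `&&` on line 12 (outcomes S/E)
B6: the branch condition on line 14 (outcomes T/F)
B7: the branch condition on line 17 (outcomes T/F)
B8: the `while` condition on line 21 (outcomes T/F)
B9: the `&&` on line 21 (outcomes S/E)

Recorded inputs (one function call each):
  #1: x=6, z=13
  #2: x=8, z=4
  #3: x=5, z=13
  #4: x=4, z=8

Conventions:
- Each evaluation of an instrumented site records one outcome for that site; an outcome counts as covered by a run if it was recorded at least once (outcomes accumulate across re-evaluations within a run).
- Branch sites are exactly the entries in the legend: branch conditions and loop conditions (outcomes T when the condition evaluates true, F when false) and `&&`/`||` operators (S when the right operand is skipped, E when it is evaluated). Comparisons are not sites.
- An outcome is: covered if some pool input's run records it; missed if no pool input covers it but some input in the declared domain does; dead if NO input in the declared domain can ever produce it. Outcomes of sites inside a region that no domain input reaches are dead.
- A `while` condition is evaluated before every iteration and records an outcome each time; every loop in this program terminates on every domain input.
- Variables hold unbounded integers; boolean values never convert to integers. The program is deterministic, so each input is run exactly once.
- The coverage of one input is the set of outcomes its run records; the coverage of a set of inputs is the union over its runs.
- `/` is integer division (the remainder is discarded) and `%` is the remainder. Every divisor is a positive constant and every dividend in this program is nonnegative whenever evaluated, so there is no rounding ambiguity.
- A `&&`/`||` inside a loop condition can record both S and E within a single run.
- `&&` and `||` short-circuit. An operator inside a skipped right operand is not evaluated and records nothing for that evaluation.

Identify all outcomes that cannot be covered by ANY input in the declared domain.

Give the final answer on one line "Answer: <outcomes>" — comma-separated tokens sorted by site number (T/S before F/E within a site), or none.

exhaustive pass over the 70-input domain:
  reachable outcomes have witnesses, e.g. B1=T (e.g. x=5, z=0), B1=F (e.g. x=4, z=0), B2=S (e.g. x=6, z=0), B2=E (e.g. x=4, z=0)

Answer: none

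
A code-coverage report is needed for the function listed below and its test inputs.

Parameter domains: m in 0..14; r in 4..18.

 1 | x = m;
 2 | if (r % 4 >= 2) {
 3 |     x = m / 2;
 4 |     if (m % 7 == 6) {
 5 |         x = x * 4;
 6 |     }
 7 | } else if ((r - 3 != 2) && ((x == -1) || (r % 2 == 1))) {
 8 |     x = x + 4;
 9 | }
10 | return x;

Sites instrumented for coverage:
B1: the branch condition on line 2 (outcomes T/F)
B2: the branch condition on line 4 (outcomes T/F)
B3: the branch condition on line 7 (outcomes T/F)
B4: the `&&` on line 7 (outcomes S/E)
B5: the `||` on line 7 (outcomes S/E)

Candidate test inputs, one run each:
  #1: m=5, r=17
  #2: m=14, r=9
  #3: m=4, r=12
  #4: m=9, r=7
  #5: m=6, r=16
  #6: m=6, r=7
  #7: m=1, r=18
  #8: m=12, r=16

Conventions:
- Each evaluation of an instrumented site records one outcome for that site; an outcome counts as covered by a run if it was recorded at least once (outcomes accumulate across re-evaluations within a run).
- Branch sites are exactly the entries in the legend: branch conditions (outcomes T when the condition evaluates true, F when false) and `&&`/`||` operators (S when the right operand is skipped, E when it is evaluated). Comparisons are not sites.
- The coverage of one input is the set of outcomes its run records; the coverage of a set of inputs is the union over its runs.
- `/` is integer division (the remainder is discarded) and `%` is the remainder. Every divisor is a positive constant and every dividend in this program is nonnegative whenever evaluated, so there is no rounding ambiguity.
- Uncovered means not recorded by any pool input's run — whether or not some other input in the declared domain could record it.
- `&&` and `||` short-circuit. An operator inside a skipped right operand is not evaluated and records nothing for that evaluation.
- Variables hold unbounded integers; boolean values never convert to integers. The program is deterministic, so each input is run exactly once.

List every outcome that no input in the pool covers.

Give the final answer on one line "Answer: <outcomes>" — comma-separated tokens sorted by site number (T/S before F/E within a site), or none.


test 1 (m=5, r=17) fires B1->F, B4->E, B5->E, B3->T; hits B1=F, B3=T, B4=E, B5=E
test 2 (m=14, r=9) fires B1->F, B4->E, B5->E, B3->T; hits B1=F, B3=T, B4=E, B5=E
test 3 (m=4, r=12) fires B1->F, B4->E, B5->E, B3->F; hits B1=F, B3=F, B4=E, B5=E
test 4 (m=9, r=7) fires B1->T, B2->F; hits B1=T, B2=F
test 5 (m=6, r=16) fires B1->F, B4->E, B5->E, B3->F; hits B1=F, B3=F, B4=E, B5=E
test 6 (m=6, r=7) fires B1->T, B2->T; hits B1=T, B2=T
test 7 (m=1, r=18) fires B1->T, B2->F; hits B1=T, B2=F
test 8 (m=12, r=16) fires B1->F, B4->E, B5->E, B3->F; hits B1=F, B3=F, B4=E, B5=E
union over the pool: B1=T, B1=F, B2=T, B2=F, B3=T, B3=F, B4=E, B5=E
uncovered (2 of 10): B4=S, B5=S
Answer: B4=S, B5=S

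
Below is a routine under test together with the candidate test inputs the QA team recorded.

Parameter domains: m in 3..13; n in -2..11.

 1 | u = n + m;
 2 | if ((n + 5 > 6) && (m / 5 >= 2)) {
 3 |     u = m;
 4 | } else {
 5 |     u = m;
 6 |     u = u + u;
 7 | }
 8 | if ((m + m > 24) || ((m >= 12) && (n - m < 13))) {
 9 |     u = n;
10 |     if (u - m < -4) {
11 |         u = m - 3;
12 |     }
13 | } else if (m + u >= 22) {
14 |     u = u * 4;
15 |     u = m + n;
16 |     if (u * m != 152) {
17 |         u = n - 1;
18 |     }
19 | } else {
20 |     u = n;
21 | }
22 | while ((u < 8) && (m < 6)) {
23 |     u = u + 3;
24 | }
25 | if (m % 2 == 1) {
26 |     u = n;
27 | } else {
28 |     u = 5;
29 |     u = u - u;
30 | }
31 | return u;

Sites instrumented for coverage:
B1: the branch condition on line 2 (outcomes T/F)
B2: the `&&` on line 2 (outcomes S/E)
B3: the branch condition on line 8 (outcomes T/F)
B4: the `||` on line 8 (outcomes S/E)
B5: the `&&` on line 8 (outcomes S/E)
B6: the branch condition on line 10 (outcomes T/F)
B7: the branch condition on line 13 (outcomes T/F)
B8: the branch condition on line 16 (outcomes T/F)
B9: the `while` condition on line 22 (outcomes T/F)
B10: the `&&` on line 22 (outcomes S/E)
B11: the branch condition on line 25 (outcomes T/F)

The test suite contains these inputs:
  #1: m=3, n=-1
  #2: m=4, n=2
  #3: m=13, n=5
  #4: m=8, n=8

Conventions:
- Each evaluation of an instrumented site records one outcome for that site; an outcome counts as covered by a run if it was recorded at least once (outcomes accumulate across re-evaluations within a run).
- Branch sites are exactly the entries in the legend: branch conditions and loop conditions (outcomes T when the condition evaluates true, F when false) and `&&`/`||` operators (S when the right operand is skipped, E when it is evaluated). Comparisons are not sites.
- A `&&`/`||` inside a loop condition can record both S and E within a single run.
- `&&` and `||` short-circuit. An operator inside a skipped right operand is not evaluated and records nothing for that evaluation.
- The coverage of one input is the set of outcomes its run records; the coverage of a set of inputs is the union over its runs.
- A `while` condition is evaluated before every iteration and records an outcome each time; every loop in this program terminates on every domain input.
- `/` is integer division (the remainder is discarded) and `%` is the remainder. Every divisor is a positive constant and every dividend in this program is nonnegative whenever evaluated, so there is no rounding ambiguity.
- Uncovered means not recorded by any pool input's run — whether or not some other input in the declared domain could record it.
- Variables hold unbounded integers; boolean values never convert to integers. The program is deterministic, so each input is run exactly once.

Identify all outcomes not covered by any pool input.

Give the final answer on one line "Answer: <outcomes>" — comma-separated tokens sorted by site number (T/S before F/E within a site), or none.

#1 (m=3, n=-1) -> B2->S, B1->F, B4->E, B5->S, B3->F, B7->F, B10->E, B9->T, B10->E, B9->T, B10->E, B9->T, B10->S, B9->F, ...; covered: B1=F, B2=S, B3=F, B4=E, B5=S, B7=F, B9=T, B9=F, B10=S, B10=E, B11=T
#2 (m=4, n=2) -> B2->E, B1->F, B4->E, B5->S, B3->F, B7->F, B10->E, B9->T, B10->E, B9->T, B10->S, B9->F, B11->F; covered: B1=F, B2=E, B3=F, B4=E, B5=S, B7=F, B9=T, B9=F, B10=S, B10=E, B11=F
#3 (m=13, n=5) -> B2->E, B1->T, B4->S, B3->T, B6->T, B10->S, B9->F, B11->T; covered: B1=T, B2=E, B3=T, B4=S, B6=T, B9=F, B10=S, B11=T
#4 (m=8, n=8) -> B2->E, B1->F, B4->E, B5->S, B3->F, B7->T, B8->T, B10->E, B9->F, B11->F; covered: B1=F, B2=E, B3=F, B4=E, B5=S, B7=T, B8=T, B9=F, B10=E, B11=F
union over the pool: B1=T, B1=F, B2=S, B2=E, B3=T, B3=F, B4=S, B4=E, B5=S, B6=T, B7=T, B7=F, B8=T, B9=T, B9=F, B10=S, B10=E, B11=T, B11=F
uncovered (3 of 22): B5=E, B6=F, B8=F

Answer: B5=E, B6=F, B8=F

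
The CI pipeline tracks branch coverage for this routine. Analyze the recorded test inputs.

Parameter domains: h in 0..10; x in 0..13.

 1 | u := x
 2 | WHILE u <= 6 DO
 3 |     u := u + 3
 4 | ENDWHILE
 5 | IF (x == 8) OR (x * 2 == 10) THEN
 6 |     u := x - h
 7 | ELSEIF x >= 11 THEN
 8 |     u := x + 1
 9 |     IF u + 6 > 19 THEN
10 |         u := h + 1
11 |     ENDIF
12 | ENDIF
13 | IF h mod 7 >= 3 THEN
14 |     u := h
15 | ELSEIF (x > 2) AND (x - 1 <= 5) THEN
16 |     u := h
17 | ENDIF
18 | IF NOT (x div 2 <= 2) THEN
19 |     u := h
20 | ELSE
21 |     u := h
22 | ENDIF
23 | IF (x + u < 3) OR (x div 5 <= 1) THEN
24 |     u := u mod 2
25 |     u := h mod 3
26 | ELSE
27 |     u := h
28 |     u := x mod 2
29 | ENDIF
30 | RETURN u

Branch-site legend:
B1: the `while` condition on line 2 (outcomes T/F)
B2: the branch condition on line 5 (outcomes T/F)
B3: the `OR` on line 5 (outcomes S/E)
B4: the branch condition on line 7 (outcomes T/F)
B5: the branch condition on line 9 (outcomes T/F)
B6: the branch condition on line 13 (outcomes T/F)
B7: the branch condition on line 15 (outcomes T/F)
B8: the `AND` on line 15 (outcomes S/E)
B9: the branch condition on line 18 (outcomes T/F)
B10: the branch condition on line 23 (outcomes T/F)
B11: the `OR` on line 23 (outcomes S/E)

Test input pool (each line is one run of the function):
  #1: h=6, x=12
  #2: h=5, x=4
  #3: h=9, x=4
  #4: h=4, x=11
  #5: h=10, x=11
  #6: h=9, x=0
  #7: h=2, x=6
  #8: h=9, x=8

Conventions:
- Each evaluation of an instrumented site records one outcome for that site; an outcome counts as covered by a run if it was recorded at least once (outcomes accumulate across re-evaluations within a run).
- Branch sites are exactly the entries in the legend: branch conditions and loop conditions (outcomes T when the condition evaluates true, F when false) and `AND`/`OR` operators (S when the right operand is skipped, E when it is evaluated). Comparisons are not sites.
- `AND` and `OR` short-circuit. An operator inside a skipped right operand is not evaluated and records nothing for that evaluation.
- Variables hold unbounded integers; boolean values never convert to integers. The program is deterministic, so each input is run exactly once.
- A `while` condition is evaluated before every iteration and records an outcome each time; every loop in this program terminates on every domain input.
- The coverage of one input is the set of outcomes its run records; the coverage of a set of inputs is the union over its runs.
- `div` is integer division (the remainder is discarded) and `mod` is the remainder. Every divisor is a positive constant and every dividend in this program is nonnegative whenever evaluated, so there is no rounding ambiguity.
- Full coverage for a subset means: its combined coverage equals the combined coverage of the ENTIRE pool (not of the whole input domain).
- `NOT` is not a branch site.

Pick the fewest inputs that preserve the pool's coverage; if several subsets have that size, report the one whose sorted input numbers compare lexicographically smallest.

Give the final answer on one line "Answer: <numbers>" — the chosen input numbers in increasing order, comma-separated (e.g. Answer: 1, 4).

#1 (h=6, x=12) -> B1->F, B3->E, B2->F, B4->T, B5->F, B6->T, B9->T, B11->E, B10->F; covered: B1=F, B2=F, B3=E, B4=T, B5=F, B6=T, B9=T, B10=F, B11=E
#2 (h=5, x=4) -> B1->T, B1->F, B3->E, B2->F, B4->F, B6->T, B9->F, B11->E, B10->T; covered: B1=T, B1=F, B2=F, B3=E, B4=F, B6=T, B9=F, B10=T, B11=E
#3 (h=9, x=4) -> B1->T, B1->F, B3->E, B2->F, B4->F, B6->F, B8->E, B7->T, B9->F, B11->E, B10->T; covered: B1=T, B1=F, B2=F, B3=E, B4=F, B6=F, B7=T, B8=E, B9=F, B10=T, B11=E
#4 (h=4, x=11) -> B1->F, B3->E, B2->F, B4->T, B5->F, B6->T, B9->T, B11->E, B10->F; covered: B1=F, B2=F, B3=E, B4=T, B5=F, B6=T, B9=T, B10=F, B11=E
#5 (h=10, x=11) -> B1->F, B3->E, B2->F, B4->T, B5->F, B6->T, B9->T, B11->E, B10->F; covered: B1=F, B2=F, B3=E, B4=T, B5=F, B6=T, B9=T, B10=F, B11=E
#6 (h=9, x=0) -> B1->T, B1->T, B1->T, B1->F, B3->E, B2->F, B4->F, B6->F, B8->S, B7->F, B9->F, B11->E, B10->T; covered: B1=T, B1=F, B2=F, B3=E, B4=F, B6=F, B7=F, B8=S, B9=F, B10=T, B11=E
#7 (h=2, x=6) -> B1->T, B1->F, B3->E, B2->F, B4->F, B6->F, B8->E, B7->T, B9->T, B11->E, B10->T; covered: B1=T, B1=F, B2=F, B3=E, B4=F, B6=F, B7=T, B8=E, B9=T, B10=T, B11=E
#8 (h=9, x=8) -> B1->F, B3->S, B2->T, B6->F, B8->E, B7->F, B9->T, B11->E, B10->T; covered: B1=F, B2=T, B3=S, B6=F, B7=F, B8=E, B9=T, B10=T, B11=E
together the pool reaches 20 outcomes: B1=T, B1=F, B2=T, B2=F, B3=S, B3=E, B4=T, B4=F, B5=F, B6=T, B6=F, B7=T, B7=F, B8=S, B8=E, B9=T, B9=F, B10=T, B10=F, B11=E
no size-1 subset reaches all 20 outcomes (best union: 11/20)
no size-2 subset reaches all 20 outcomes (best union: 16/20)
no size-3 subset reaches all 20 outcomes (best union: 19/20)
inputs {1, 3, 6, 8} (size 4) cover everything; no size-4 subset with a lexicographically smaller index list covers all 20

Answer: 1, 3, 6, 8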